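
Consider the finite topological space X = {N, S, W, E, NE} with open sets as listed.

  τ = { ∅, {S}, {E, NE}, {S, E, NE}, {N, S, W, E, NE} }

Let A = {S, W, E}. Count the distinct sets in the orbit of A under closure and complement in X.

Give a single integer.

8

closure: X∖int(X∖A) = X∖∅ = {N, S, W, E, NE}
Let k=closure and c=complement:
  1. A     = {S, W, E}
  2. kA    = {N, S, W, E, NE}
  3. cA    = {N, NE}
  4. ckA   = ∅
  5. kcA   = {N, W, E, NE}
  6. ckcA  = {S}
  7. kckcA = {N, S, W}
  8. ckckcA = {E, NE}
— saturated at 8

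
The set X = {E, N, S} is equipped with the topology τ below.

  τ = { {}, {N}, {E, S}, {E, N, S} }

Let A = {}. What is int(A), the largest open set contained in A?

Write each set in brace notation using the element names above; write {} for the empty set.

{}

U open, U⊆A: {}. int(A) = ⋃ = {}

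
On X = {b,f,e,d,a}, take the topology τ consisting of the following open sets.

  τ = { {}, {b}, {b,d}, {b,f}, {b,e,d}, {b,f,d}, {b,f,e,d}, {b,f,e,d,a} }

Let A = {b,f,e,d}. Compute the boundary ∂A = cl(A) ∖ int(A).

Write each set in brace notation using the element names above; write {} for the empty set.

open subsets of A: {}, {b}, {b,f}, {b,d}, {b,f,d}, {b,e,d}, {b,f,e,d}; so int(A) = {b,f,e,d}
closure: X∖int(X∖A) = X∖{} = {b,f,e,d,a}
∂A = {b,f,e,d,a} minus {b,f,e,d} = {a}

{a}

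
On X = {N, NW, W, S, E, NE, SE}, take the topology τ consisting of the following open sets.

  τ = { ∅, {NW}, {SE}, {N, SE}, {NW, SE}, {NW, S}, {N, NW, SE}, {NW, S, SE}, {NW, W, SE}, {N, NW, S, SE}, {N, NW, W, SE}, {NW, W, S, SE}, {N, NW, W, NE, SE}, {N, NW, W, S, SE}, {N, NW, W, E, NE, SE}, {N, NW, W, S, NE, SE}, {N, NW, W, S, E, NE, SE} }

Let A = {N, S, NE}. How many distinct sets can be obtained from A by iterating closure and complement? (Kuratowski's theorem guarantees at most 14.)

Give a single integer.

complement {NW, W, E, SE}; its interior {NW, W, SE}; cl(A) = X∖{NW, W, SE} = {N, S, E, NE}
With k = closure, c = complement:
  1. A     = {N, S, NE}
  2. kA    = {N, S, E, NE}
  3. cA    = {NW, W, E, SE}
  4. ckA   = {NW, W, SE}
  5. kcA   = {N, NW, W, S, E, NE, SE}
  6. ckcA  = ∅
k, c of each give nothing new

6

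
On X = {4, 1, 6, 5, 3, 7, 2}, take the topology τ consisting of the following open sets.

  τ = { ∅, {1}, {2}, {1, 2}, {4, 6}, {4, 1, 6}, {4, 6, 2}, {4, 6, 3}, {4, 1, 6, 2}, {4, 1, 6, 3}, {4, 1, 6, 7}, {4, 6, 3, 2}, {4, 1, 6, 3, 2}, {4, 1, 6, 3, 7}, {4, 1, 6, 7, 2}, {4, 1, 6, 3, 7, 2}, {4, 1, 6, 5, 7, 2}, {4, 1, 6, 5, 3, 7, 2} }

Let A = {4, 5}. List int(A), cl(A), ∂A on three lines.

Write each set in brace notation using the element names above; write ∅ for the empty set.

interior: largest open inside A is ∅ (from ∅)
cl via duality: int({1, 6, 3, 7, 2}) = {1, 2}, so X∖{1, 2} = {4, 6, 5, 3, 7}
cl∖int = {4, 6, 5, 3, 7}

int(A) = ∅
cl(A)  = {4, 6, 5, 3, 7}
∂A     = {4, 6, 5, 3, 7}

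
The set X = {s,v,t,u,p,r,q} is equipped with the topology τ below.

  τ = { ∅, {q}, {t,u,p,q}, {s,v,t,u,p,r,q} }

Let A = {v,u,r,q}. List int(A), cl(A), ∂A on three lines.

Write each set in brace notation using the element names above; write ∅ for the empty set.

int(A) = {q}
cl(A)  = {s,v,t,u,p,r,q}
∂A     = {s,v,t,u,p,r}

open subsets of A: ∅, {q}; so int(A) = {q}
closure: X∖int(X∖A) = X∖∅ = {s,v,t,u,p,r,q}
∂A = {s,v,t,u,p,r,q} minus {q} = {s,v,t,u,p,r}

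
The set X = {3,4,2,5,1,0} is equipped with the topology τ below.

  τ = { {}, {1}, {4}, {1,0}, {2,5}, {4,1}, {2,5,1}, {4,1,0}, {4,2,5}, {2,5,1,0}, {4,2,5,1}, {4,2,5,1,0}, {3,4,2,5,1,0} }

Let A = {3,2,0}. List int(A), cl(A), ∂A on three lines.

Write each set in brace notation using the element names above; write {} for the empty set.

opens ⊆ A: {}; union → int = {}
complement {4,5,1}; its interior {4,1}; cl(A) = X∖{4,1} = {3,2,5,0}
boundary = {3,2,5,0} ∖ {} = {3,2,5,0}

int(A) = {}
cl(A)  = {3,2,5,0}
∂A     = {3,2,5,0}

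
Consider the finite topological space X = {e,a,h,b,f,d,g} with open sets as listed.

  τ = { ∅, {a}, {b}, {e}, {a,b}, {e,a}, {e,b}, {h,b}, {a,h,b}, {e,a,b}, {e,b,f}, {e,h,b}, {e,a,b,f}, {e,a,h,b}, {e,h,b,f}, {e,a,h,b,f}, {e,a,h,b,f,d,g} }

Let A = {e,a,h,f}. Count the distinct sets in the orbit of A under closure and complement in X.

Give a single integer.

8

X∖A={b,d,g}, int(X∖A)={b}, hence cl(A)={e,a,h,f,d,g}
Orbit (k=closure, c=complement):
  1. A     = {e,a,h,f}
  2. kA    = {e,a,h,f,d,g}
  3. cA    = {b,d,g}
  4. ckA   = {b}
  5. kcA   = {h,b,f,d,g}
  6. ckcA  = {e,a}
  7. kckcA = {e,a,f,d,g}
  8. ckckcA = {h,b}
(closed under both — stop)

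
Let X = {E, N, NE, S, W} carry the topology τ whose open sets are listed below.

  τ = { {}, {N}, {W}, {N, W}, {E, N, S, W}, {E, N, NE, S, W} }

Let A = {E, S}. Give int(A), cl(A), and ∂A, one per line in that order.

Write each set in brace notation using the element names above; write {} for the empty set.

open subsets of A: {}; so int(A) = {}
closure: X∖int(X∖A) = X∖{N, W} = {E, NE, S}
∂A = {E, NE, S} minus {} = {E, NE, S}

int(A) = {}
cl(A)  = {E, NE, S}
∂A     = {E, NE, S}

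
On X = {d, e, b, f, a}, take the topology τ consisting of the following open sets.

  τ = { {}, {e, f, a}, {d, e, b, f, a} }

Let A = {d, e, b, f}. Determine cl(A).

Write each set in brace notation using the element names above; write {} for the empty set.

{d, e, b, f, a}

X∖A={a}, int(X∖A)={}, hence cl(A)={d, e, b, f, a}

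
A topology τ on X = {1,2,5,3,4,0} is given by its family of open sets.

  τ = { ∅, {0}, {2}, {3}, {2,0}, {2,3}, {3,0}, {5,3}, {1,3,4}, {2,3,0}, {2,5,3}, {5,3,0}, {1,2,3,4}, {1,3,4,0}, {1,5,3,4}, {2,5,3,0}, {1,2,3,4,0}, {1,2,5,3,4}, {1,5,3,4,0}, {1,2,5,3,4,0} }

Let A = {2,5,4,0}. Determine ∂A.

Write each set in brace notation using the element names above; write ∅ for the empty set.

U open, U⊆A: ∅, {0}, {2}, {2,0}. int(A) = ⋃ = {2,0}
X∖A={1,3}, int(X∖A)={3}, hence cl(A)={1,2,5,4,0}
∂A: remove int from cl → {1,5,4}

{1,5,4}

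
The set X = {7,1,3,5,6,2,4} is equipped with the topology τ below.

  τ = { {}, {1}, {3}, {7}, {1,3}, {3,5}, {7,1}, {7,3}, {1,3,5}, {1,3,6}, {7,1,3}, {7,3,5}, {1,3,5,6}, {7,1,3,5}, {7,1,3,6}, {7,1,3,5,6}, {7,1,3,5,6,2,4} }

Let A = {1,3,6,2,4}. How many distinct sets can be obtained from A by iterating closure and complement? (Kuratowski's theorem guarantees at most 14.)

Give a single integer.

8

closure: X∖int(X∖A) = X∖{7} = {1,3,5,6,2,4}
Let k=closure and c=complement:
  1. A     = {1,3,6,2,4}
  2. kA    = {1,3,5,6,2,4}
  3. cA    = {7,5}
  4. ckA   = {7}
  5. kcA   = {7,5,2,4}
  6. kckA  = {7,2,4}
  7. ckcA  = {1,3,6}
  8. ckckA = {1,3,5,6}
— saturated at 8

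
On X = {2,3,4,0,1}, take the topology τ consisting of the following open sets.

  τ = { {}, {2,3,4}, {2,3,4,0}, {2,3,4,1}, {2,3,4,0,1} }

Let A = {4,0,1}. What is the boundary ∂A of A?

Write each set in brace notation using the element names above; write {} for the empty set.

U open, U⊆A: {}. int(A) = ⋃ = {}
X∖A={2,3}, int(X∖A)={}, hence cl(A)={2,3,4,0,1}
∂A: remove int from cl → {2,3,4,0,1}

{2,3,4,0,1}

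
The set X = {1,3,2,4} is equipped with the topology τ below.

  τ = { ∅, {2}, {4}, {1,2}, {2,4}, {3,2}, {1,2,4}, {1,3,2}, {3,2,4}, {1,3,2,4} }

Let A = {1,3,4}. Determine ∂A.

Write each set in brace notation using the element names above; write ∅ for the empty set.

{1,3}

opens ⊆ A: ∅, {4}; union → int = {4}
complement {2}; its interior {2}; cl(A) = X∖{2} = {1,3,4}
boundary = {1,3,4} ∖ {4} = {1,3}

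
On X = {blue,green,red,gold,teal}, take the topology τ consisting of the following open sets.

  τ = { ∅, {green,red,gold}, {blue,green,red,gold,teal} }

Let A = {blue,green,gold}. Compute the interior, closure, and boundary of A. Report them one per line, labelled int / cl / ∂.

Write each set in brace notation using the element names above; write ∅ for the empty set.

open subsets of A: ∅; so int(A) = ∅
closure: X∖int(X∖A) = X∖∅ = {blue,green,red,gold,teal}
∂A = {blue,green,red,gold,teal} minus ∅ = {blue,green,red,gold,teal}

int(A) = ∅
cl(A)  = {blue,green,red,gold,teal}
∂A     = {blue,green,red,gold,teal}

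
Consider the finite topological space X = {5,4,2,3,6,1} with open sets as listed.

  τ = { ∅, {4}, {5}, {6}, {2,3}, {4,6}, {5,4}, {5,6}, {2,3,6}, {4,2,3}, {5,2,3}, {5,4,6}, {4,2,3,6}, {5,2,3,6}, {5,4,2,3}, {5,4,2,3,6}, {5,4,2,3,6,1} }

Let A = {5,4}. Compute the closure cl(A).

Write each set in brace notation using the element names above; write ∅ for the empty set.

{5,4,1}

cl via duality: int({2,3,6,1}) = {2,3,6}, so X∖{2,3,6} = {5,4,1}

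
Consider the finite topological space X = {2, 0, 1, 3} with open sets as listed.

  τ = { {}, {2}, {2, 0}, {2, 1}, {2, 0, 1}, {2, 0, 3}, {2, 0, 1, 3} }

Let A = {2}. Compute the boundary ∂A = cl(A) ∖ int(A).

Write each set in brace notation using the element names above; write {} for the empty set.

interior: largest open inside A is {2} (from {}, {2})
cl via duality: int({0, 1, 3}) = {}, so X∖{} = {2, 0, 1, 3}
cl∖int = {0, 1, 3}

{0, 1, 3}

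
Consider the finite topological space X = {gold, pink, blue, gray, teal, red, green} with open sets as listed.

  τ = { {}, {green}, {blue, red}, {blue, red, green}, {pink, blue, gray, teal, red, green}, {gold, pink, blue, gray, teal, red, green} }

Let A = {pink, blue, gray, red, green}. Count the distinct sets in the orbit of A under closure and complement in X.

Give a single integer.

6

X∖A={gold, teal}, int(X∖A)={}, hence cl(A)={gold, pink, blue, gray, teal, red, green}
Orbit (k=closure, c=complement):
  1. A     = {pink, blue, gray, red, green}
  2. kA    = {gold, pink, blue, gray, teal, red, green}
  3. cA    = {gold, teal}
  4. ckA   = {}
  5. kcA   = {gold, pink, gray, teal}
  6. ckcA  = {blue, red, green}
(closed under both — stop)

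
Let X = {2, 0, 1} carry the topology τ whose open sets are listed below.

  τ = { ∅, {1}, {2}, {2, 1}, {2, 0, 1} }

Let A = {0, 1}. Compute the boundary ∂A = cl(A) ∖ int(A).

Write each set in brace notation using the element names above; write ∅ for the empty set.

open subsets of A: ∅, {1}; so int(A) = {1}
closure: X∖int(X∖A) = X∖{2} = {0, 1}
∂A = {0, 1} minus {1} = {0}

{0}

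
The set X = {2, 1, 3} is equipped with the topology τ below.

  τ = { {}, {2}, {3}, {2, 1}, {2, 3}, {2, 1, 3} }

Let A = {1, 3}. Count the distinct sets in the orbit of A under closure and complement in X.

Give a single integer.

4

closure: X∖int(X∖A) = X∖{2} = {1, 3}
Let k=closure and c=complement:
  1. A     = {1, 3}
  2. cA    = {2}
  3. kcA   = {2, 1}
  4. ckcA  = {3}
— saturated at 4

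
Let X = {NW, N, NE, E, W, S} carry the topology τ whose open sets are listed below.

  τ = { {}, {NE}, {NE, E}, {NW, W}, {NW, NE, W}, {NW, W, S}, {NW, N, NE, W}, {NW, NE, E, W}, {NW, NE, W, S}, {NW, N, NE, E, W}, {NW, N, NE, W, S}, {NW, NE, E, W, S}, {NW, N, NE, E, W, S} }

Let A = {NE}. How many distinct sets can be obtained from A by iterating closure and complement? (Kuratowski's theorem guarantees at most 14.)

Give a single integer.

6

complement {NW, N, E, W, S}; its interior {NW, W, S}; cl(A) = X∖{NW, W, S} = {N, NE, E}
With k = closure, c = complement:
  1. A     = {NE}
  2. kA    = {N, NE, E}
  3. cA    = {NW, N, E, W, S}
  4. ckA   = {NW, W, S}
  5. kckA  = {NW, N, W, S}
  6. ckckA = {NE, E}
k, c of each give nothing new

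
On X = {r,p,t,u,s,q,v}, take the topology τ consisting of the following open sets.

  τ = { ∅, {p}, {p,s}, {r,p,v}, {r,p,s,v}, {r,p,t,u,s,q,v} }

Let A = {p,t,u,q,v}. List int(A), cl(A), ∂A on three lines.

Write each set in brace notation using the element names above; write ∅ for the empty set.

int(A) = {p}
cl(A)  = {r,p,t,u,s,q,v}
∂A     = {r,t,u,s,q,v}

U open, U⊆A: ∅, {p}. int(A) = ⋃ = {p}
X∖A={r,s}, int(X∖A)=∅, hence cl(A)={r,p,t,u,s,q,v}
∂A: remove int from cl → {r,t,u,s,q,v}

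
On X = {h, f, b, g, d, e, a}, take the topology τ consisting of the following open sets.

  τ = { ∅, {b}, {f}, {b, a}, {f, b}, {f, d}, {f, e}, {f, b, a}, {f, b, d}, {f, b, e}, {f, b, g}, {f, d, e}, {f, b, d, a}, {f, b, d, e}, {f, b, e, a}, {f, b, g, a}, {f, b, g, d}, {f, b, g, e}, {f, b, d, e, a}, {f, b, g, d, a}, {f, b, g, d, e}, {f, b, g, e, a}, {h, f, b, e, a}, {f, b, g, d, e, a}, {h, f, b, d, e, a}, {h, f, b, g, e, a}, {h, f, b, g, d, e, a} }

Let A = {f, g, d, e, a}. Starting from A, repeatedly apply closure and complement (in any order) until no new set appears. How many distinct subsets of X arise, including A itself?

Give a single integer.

complement {h, b}; its interior {b}; cl(A) = X∖{b} = {h, f, g, d, e, a}
With k = closure, c = complement:
  1. A     = {f, g, d, e, a}
  2. kA    = {h, f, g, d, e, a}
  3. cA    = {h, b}
  4. ckA   = {b}
  5. kcA   = {h, b, g, a}
  6. ckcA  = {f, d, e}
  7. kckcA = {h, f, g, d, e}
  8. ckckcA = {b, a}
k, c of each give nothing new

8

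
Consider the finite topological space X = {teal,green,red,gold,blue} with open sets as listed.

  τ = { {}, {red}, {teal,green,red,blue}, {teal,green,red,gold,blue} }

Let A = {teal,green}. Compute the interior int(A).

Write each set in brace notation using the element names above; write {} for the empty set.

U open, U⊆A: {}. int(A) = ⋃ = {}

{}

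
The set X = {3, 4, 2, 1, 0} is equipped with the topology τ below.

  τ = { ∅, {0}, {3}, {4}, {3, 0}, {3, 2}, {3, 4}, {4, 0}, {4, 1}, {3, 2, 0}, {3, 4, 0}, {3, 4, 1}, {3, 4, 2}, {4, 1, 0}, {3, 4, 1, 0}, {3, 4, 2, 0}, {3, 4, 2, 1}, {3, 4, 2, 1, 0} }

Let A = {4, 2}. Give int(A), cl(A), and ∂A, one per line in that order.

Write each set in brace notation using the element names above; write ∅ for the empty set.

opens ⊆ A: ∅, {4}; union → int = {4}
complement {3, 1, 0}; its interior {3, 0}; cl(A) = X∖{3, 0} = {4, 2, 1}
boundary = {4, 2, 1} ∖ {4} = {2, 1}

int(A) = {4}
cl(A)  = {4, 2, 1}
∂A     = {2, 1}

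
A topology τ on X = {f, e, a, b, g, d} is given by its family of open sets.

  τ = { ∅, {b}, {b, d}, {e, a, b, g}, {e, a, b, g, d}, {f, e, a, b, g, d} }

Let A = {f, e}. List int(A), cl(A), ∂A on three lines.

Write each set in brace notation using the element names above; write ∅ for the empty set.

opens ⊆ A: ∅; union → int = ∅
complement {a, b, g, d}; its interior {b, d}; cl(A) = X∖{b, d} = {f, e, a, g}
boundary = {f, e, a, g} ∖ ∅ = {f, e, a, g}

int(A) = ∅
cl(A)  = {f, e, a, g}
∂A     = {f, e, a, g}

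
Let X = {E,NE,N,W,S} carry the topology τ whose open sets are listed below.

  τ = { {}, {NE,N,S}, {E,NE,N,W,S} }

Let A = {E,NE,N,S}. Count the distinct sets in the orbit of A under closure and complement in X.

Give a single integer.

complement {W}; its interior {}; cl(A) = X∖{} = {E,NE,N,W,S}
With k = closure, c = complement:
  1. A     = {E,NE,N,S}
  2. kA    = {E,NE,N,W,S}
  3. cA    = {W}
  4. ckA   = {}
  5. kcA   = {E,W}
  6. ckcA  = {NE,N,S}
k, c of each give nothing new

6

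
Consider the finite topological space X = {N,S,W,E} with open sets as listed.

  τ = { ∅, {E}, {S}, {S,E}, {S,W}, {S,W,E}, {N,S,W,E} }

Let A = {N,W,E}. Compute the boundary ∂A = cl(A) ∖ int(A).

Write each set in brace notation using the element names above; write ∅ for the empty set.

{N,W}

opens ⊆ A: ∅, {E}; union → int = {E}
complement {S}; its interior {S}; cl(A) = X∖{S} = {N,W,E}
boundary = {N,W,E} ∖ {E} = {N,W}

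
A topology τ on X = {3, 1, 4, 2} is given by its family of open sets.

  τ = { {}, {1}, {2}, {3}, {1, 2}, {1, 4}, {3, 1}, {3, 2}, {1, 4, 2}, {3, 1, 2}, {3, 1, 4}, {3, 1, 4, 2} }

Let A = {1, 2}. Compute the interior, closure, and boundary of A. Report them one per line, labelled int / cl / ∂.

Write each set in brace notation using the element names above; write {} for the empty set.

int(A) = {1, 2}
cl(A)  = {1, 4, 2}
∂A     = {4}

interior: largest open inside A is {1, 2} (from {}, {2}, {1}, {1, 2})
cl via duality: int({3, 4}) = {3}, so X∖{3} = {1, 4, 2}
cl∖int = {4}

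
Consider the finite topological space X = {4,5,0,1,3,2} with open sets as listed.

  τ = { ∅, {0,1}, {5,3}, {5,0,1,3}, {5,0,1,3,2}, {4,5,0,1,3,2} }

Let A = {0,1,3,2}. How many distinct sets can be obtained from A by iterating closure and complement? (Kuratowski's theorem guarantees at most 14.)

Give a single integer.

8

cl via duality: int({4,5}) = ∅, so X∖∅ = {4,5,0,1,3,2}
Write k for closure, c for complement:
  1. A     = {0,1,3,2}
  2. kA    = {4,5,0,1,3,2}
  3. cA    = {4,5}
  4. ckA   = ∅
  5. kcA   = {4,5,3,2}
  6. ckcA  = {0,1}
  7. kckcA = {4,0,1,2}
  8. ckckcA = {5,3}
applying k or c yields no new set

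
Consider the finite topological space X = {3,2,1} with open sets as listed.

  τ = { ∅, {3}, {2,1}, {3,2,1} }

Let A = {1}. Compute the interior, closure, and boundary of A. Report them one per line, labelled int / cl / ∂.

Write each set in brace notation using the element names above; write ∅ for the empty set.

U open, U⊆A: ∅. int(A) = ⋃ = ∅
X∖A={3,2}, int(X∖A)={3}, hence cl(A)={2,1}
∂A: remove int from cl → {2,1}

int(A) = ∅
cl(A)  = {2,1}
∂A     = {2,1}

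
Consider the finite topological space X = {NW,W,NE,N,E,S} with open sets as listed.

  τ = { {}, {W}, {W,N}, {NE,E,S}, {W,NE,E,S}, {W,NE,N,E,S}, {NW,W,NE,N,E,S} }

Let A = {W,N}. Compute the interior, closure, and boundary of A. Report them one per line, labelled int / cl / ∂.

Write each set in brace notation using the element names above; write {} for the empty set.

int(A) = {W,N}
cl(A)  = {NW,W,N}
∂A     = {NW}

opens ⊆ A: {}, {W}, {W,N}; union → int = {W,N}
complement {NW,NE,E,S}; its interior {NE,E,S}; cl(A) = X∖{NE,E,S} = {NW,W,N}
boundary = {NW,W,N} ∖ {W,N} = {NW}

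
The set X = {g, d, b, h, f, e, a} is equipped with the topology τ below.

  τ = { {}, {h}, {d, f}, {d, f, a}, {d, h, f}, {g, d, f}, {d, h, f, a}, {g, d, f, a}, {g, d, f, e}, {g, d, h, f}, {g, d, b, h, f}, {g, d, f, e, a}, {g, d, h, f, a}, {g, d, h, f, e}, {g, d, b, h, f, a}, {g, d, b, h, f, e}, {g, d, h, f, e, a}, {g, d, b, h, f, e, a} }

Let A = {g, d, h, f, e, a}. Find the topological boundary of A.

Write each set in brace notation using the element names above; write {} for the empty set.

{b}

U open, U⊆A: {}, {h}, {d, f}, {d, f, a}, {d, h, f}, {g, d, f}, {g, d, f, a}, {g, d, f, e}, {d, h, f, a}, {g, d, h, f}, {g, d, h, f, e}, {g, d, h, f, a}, {g, d, f, e, a}, {g, d, h, f, e, a}. int(A) = ⋃ = {g, d, h, f, e, a}
X∖A={b}, int(X∖A)={}, hence cl(A)={g, d, b, h, f, e, a}
∂A: remove int from cl → {b}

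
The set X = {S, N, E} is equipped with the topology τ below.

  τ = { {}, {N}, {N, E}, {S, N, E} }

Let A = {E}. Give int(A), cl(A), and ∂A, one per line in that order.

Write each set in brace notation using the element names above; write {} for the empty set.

opens ⊆ A: {}; union → int = {}
complement {S, N}; its interior {N}; cl(A) = X∖{N} = {S, E}
boundary = {S, E} ∖ {} = {S, E}

int(A) = {}
cl(A)  = {S, E}
∂A     = {S, E}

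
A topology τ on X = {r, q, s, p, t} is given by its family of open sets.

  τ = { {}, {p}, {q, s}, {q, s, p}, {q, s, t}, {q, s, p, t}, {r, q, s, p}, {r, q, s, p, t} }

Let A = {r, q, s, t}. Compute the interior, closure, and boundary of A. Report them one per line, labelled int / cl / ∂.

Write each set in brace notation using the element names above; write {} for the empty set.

int(A) = {q, s, t}
cl(A)  = {r, q, s, t}
∂A     = {r}

interior: largest open inside A is {q, s, t} (from {}, {q, s}, {q, s, t})
cl via duality: int({p}) = {p}, so X∖{p} = {r, q, s, t}
cl∖int = {r}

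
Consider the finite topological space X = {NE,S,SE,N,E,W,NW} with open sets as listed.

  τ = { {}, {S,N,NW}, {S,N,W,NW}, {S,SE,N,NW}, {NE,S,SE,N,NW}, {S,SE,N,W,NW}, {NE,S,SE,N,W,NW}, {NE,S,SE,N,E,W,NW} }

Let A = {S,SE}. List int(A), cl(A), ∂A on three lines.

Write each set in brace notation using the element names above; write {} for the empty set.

int(A) = {}
cl(A)  = {NE,S,SE,N,E,W,NW}
∂A     = {NE,S,SE,N,E,W,NW}

open subsets of A: {}; so int(A) = {}
closure: X∖int(X∖A) = X∖{} = {NE,S,SE,N,E,W,NW}
∂A = {NE,S,SE,N,E,W,NW} minus {} = {NE,S,SE,N,E,W,NW}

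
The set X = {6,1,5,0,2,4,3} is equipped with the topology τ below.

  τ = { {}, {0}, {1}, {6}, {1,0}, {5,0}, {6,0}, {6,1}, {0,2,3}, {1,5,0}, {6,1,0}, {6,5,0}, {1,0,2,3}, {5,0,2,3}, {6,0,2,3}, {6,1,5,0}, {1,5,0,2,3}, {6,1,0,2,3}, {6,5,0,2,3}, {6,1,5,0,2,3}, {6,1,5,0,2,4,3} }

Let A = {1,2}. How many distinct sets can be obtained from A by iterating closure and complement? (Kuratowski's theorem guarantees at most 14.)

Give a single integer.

8

cl via duality: int({6,5,0,4,3}) = {6,5,0}, so X∖{6,5,0} = {1,2,4,3}
Write k for closure, c for complement:
  1. A     = {1,2}
  2. kA    = {1,2,4,3}
  3. cA    = {6,5,0,4,3}
  4. ckA   = {6,5,0}
  5. kcA   = {6,5,0,2,4,3}
  6. ckcA  = {1}
  7. kckcA = {1,4}
  8. ckckcA = {6,5,0,2,3}
applying k or c yields no new set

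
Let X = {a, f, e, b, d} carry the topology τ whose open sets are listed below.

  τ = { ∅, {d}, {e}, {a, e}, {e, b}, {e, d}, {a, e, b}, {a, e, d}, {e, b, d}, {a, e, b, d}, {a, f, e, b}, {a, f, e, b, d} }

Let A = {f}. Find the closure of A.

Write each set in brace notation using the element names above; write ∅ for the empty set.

closure: X∖int(X∖A) = X∖{a, e, b, d} = {f}

{f}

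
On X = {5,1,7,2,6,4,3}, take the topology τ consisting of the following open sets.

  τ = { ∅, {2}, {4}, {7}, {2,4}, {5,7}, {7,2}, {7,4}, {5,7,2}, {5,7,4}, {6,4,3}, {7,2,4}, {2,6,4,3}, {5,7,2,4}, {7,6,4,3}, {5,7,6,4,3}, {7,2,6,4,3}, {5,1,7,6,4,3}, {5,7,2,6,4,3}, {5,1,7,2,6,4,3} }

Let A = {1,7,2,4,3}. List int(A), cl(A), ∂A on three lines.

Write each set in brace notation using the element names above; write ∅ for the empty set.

int(A) = {7,2,4}
cl(A)  = {5,1,7,2,6,4,3}
∂A     = {5,1,6,3}

interior: largest open inside A is {7,2,4} (from ∅, {4}, {7}, {2}, {7,2}, {2,4}, {7,4}, {7,2,4})
cl via duality: int({5,6}) = ∅, so X∖∅ = {5,1,7,2,6,4,3}
cl∖int = {5,1,6,3}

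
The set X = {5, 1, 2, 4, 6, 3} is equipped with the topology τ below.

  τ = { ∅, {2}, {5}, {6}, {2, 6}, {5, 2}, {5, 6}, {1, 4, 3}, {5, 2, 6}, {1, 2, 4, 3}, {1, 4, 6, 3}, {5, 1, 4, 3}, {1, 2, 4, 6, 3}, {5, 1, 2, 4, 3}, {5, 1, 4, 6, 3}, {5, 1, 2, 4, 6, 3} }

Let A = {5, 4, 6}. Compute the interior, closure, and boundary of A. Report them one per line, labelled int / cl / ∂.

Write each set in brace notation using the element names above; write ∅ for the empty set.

int(A) = {5, 6}
cl(A)  = {5, 1, 4, 6, 3}
∂A     = {1, 4, 3}

U open, U⊆A: ∅, {6}, {5}, {5, 6}. int(A) = ⋃ = {5, 6}
X∖A={1, 2, 3}, int(X∖A)={2}, hence cl(A)={5, 1, 4, 6, 3}
∂A: remove int from cl → {1, 4, 3}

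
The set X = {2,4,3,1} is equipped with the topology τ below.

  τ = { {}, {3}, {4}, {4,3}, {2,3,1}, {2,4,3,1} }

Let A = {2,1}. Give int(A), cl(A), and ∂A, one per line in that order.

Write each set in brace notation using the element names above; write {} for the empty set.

interior: largest open inside A is {} (from {})
cl via duality: int({4,3}) = {4,3}, so X∖{4,3} = {2,1}
cl∖int = {2,1}

int(A) = {}
cl(A)  = {2,1}
∂A     = {2,1}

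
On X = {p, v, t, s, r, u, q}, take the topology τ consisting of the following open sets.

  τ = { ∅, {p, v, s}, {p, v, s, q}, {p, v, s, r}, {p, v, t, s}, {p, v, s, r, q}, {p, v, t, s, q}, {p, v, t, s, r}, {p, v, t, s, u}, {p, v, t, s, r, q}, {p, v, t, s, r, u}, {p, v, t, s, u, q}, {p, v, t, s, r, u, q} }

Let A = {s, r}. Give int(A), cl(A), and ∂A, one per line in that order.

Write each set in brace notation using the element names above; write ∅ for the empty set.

int(A) = ∅
cl(A)  = {p, v, t, s, r, u, q}
∂A     = {p, v, t, s, r, u, q}

U open, U⊆A: ∅. int(A) = ⋃ = ∅
X∖A={p, v, t, u, q}, int(X∖A)=∅, hence cl(A)={p, v, t, s, r, u, q}
∂A: remove int from cl → {p, v, t, s, r, u, q}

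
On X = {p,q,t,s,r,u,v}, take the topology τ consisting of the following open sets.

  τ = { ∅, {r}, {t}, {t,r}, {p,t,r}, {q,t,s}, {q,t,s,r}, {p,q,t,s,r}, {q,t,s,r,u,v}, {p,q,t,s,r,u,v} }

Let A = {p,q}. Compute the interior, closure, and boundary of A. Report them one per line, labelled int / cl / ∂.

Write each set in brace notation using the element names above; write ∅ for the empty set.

open subsets of A: ∅; so int(A) = ∅
closure: X∖int(X∖A) = X∖{t,r} = {p,q,s,u,v}
∂A = {p,q,s,u,v} minus ∅ = {p,q,s,u,v}

int(A) = ∅
cl(A)  = {p,q,s,u,v}
∂A     = {p,q,s,u,v}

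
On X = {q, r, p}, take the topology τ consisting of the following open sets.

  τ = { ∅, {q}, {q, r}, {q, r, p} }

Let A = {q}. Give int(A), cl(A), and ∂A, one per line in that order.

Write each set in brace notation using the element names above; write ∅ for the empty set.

U open, U⊆A: ∅, {q}. int(A) = ⋃ = {q}
X∖A={r, p}, int(X∖A)=∅, hence cl(A)={q, r, p}
∂A: remove int from cl → {r, p}

int(A) = {q}
cl(A)  = {q, r, p}
∂A     = {r, p}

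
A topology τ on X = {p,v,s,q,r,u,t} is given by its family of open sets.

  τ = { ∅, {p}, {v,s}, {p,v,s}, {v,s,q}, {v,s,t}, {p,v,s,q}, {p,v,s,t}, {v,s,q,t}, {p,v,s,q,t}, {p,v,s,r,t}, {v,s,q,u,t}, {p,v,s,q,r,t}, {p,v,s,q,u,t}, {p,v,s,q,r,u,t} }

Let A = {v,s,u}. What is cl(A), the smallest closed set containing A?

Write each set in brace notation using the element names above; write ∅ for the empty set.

cl via duality: int({p,q,r,t}) = {p}, so X∖{p} = {v,s,q,r,u,t}

{v,s,q,r,u,t}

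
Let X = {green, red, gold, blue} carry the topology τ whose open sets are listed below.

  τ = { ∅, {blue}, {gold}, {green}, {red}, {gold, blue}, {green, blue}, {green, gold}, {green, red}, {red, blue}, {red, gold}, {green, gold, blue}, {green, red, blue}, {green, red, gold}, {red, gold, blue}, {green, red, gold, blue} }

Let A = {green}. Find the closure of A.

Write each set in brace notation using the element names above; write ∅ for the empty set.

{green}

cl via duality: int({red, gold, blue}) = {red, gold, blue}, so X∖{red, gold, blue} = {green}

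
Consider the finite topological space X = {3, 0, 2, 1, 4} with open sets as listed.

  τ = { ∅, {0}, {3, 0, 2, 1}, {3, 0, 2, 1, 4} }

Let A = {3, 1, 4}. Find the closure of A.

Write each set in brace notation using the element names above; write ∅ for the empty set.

{3, 2, 1, 4}

complement {0, 2}; its interior {0}; cl(A) = X∖{0} = {3, 2, 1, 4}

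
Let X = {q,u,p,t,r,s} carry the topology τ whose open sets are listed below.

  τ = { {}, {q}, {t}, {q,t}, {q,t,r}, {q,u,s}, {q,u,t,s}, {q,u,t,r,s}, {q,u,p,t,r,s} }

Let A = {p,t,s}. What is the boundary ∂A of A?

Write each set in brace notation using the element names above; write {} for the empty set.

interior: largest open inside A is {t} (from {}, {t})
cl via duality: int({q,u,r}) = {q}, so X∖{q} = {u,p,t,r,s}
cl∖int = {u,p,r,s}

{u,p,r,s}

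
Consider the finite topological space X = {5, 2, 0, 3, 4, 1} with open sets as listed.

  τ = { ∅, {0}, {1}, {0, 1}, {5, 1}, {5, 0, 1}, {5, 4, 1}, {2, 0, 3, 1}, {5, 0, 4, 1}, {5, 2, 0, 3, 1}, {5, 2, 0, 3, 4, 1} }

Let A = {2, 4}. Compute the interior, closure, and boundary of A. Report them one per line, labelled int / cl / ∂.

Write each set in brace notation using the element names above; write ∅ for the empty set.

int(A) = ∅
cl(A)  = {2, 3, 4}
∂A     = {2, 3, 4}

open subsets of A: ∅; so int(A) = ∅
closure: X∖int(X∖A) = X∖{5, 0, 1} = {2, 3, 4}
∂A = {2, 3, 4} minus ∅ = {2, 3, 4}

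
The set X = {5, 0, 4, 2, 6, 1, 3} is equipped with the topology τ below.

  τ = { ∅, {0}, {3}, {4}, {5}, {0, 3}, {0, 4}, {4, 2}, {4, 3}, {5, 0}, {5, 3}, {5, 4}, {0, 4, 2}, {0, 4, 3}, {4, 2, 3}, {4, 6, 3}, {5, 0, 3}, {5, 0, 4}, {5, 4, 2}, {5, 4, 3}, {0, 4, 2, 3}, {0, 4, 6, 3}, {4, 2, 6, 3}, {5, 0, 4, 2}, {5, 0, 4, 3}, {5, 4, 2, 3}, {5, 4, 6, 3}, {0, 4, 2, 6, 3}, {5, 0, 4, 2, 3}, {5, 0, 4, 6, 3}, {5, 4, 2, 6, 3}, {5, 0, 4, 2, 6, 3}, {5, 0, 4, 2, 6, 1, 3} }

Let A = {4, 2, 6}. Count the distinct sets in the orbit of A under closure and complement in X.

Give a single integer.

6

complement {5, 0, 1, 3}; its interior {5, 0, 3}; cl(A) = X∖{5, 0, 3} = {4, 2, 6, 1}
With k = closure, c = complement:
  1. A     = {4, 2, 6}
  2. kA    = {4, 2, 6, 1}
  3. cA    = {5, 0, 1, 3}
  4. ckA   = {5, 0, 3}
  5. kcA   = {5, 0, 6, 1, 3}
  6. ckcA  = {4, 2}
k, c of each give nothing new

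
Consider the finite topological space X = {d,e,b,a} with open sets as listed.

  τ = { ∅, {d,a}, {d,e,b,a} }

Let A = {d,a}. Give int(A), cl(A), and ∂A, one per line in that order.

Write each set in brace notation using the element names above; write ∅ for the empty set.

interior: largest open inside A is {d,a} (from ∅, {d,a})
cl via duality: int({e,b}) = ∅, so X∖∅ = {d,e,b,a}
cl∖int = {e,b}

int(A) = {d,a}
cl(A)  = {d,e,b,a}
∂A     = {e,b}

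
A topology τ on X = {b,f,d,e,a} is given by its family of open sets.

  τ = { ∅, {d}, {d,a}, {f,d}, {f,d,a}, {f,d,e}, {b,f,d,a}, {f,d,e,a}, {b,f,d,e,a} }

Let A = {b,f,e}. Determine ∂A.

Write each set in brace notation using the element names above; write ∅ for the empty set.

{b,f,e}

U open, U⊆A: ∅. int(A) = ⋃ = ∅
X∖A={d,a}, int(X∖A)={d,a}, hence cl(A)={b,f,e}
∂A: remove int from cl → {b,f,e}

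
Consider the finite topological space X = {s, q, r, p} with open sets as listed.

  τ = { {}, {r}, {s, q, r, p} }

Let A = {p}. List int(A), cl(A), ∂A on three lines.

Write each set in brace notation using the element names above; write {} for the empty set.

int(A) = {}
cl(A)  = {s, q, p}
∂A     = {s, q, p}

opens ⊆ A: {}; union → int = {}
complement {s, q, r}; its interior {r}; cl(A) = X∖{r} = {s, q, p}
boundary = {s, q, p} ∖ {} = {s, q, p}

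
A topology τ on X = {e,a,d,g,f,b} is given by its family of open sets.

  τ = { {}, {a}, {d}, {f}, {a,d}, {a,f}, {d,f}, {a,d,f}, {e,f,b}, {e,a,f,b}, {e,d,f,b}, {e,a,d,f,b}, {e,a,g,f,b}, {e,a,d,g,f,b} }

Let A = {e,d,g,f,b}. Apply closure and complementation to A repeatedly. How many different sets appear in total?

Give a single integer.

cl via duality: int({a}) = {a}, so X∖{a} = {e,d,g,f,b}
Write k for closure, c for complement:
  1. A     = {e,d,g,f,b}
  2. cA    = {a}
  3. kcA   = {a,g}
  4. ckcA  = {e,d,f,b}
applying k or c yields no new set

4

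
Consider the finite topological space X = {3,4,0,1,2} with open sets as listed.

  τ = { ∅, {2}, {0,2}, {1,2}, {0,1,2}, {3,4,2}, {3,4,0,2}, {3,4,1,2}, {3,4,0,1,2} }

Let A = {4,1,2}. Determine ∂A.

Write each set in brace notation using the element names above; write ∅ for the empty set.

U open, U⊆A: ∅, {2}, {1,2}. int(A) = ⋃ = {1,2}
X∖A={3,0}, int(X∖A)=∅, hence cl(A)={3,4,0,1,2}
∂A: remove int from cl → {3,4,0}

{3,4,0}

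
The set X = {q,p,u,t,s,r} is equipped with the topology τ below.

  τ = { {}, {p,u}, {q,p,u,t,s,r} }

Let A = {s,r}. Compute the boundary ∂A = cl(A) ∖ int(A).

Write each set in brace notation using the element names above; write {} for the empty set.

interior: largest open inside A is {} (from {})
cl via duality: int({q,p,u,t}) = {p,u}, so X∖{p,u} = {q,t,s,r}
cl∖int = {q,t,s,r}

{q,t,s,r}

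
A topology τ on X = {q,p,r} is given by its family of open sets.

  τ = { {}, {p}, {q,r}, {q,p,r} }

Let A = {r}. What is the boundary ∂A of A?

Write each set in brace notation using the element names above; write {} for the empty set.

interior: largest open inside A is {} (from {})
cl via duality: int({q,p}) = {p}, so X∖{p} = {q,r}
cl∖int = {q,r}

{q,r}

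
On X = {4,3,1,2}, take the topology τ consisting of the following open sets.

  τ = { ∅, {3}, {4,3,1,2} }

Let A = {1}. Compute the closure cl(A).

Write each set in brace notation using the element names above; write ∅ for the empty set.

{4,1,2}

cl via duality: int({4,3,2}) = {3}, so X∖{3} = {4,1,2}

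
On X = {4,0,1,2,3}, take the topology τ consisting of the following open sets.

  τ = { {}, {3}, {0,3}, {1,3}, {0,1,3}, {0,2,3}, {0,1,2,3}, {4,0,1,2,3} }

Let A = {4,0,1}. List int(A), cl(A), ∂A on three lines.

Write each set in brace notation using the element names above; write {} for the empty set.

U open, U⊆A: {}. int(A) = ⋃ = {}
X∖A={2,3}, int(X∖A)={3}, hence cl(A)={4,0,1,2}
∂A: remove int from cl → {4,0,1,2}

int(A) = {}
cl(A)  = {4,0,1,2}
∂A     = {4,0,1,2}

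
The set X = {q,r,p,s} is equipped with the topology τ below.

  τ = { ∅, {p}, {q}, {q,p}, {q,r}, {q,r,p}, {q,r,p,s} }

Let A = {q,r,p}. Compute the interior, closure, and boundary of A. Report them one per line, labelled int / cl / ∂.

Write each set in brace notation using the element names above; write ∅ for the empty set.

U open, U⊆A: ∅, {q}, {p}, {q,r}, {q,p}, {q,r,p}. int(A) = ⋃ = {q,r,p}
X∖A={s}, int(X∖A)=∅, hence cl(A)={q,r,p,s}
∂A: remove int from cl → {s}

int(A) = {q,r,p}
cl(A)  = {q,r,p,s}
∂A     = {s}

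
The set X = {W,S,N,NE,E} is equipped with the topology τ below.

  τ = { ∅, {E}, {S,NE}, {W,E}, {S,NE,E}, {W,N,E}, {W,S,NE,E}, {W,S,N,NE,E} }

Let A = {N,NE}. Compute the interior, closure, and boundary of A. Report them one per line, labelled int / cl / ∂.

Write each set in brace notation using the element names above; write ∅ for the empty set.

int(A) = ∅
cl(A)  = {S,N,NE}
∂A     = {S,N,NE}

opens ⊆ A: ∅; union → int = ∅
complement {W,S,E}; its interior {W,E}; cl(A) = X∖{W,E} = {S,N,NE}
boundary = {S,N,NE} ∖ ∅ = {S,N,NE}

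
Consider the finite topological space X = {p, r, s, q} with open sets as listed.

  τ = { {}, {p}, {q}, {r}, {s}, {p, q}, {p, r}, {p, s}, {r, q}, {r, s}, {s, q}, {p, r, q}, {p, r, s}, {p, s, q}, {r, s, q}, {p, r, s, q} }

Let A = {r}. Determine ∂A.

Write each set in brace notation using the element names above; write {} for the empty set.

opens ⊆ A: {}, {r}; union → int = {r}
complement {p, s, q}; its interior {p, s, q}; cl(A) = X∖{p, s, q} = {r}
boundary = {r} ∖ {r} = {}

{}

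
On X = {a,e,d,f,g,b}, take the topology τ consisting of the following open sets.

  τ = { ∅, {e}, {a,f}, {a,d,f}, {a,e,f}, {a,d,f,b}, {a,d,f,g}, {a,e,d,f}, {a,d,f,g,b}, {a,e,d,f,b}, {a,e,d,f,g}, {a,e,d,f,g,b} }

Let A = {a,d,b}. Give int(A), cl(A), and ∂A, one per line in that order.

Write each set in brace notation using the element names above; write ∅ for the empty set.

open subsets of A: ∅; so int(A) = ∅
closure: X∖int(X∖A) = X∖{e} = {a,d,f,g,b}
∂A = {a,d,f,g,b} minus ∅ = {a,d,f,g,b}

int(A) = ∅
cl(A)  = {a,d,f,g,b}
∂A     = {a,d,f,g,b}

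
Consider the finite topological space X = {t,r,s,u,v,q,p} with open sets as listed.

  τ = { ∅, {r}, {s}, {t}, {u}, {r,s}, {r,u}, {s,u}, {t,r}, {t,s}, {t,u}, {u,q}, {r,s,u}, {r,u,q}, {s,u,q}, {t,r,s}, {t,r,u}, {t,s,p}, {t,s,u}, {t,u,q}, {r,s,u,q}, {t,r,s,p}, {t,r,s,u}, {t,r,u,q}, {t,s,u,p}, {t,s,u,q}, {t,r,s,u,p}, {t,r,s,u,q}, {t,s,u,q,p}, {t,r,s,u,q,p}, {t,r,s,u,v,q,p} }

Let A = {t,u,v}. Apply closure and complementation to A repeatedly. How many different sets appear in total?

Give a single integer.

cl via duality: int({r,s,q,p}) = {r,s}, so X∖{r,s} = {t,u,v,q,p}
Write k for closure, c for complement:
  1. A     = {t,u,v}
  2. kA    = {t,u,v,q,p}
  3. cA    = {r,s,q,p}
  4. ckA   = {r,s}
  5. kcA   = {r,s,v,q,p}
  6. kckA  = {r,s,v,p}
  7. ckcA  = {t,u}
  8. ckckA = {t,u,q}
applying k or c yields no new set

8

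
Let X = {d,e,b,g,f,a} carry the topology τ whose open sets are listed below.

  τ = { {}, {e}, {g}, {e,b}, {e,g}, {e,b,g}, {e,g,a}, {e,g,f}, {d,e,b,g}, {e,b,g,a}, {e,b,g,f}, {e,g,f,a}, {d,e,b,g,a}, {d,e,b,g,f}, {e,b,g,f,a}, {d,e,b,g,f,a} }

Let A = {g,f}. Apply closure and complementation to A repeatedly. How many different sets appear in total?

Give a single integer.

6

cl via duality: int({d,e,b,a}) = {e,b}, so X∖{e,b} = {d,g,f,a}
Write k for closure, c for complement:
  1. A     = {g,f}
  2. kA    = {d,g,f,a}
  3. cA    = {d,e,b,a}
  4. ckA   = {e,b}
  5. kcA   = {d,e,b,f,a}
  6. ckcA  = {g}
applying k or c yields no new set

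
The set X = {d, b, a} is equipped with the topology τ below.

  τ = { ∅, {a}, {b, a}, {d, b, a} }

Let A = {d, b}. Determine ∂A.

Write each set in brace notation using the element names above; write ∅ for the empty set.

{d, b}

opens ⊆ A: ∅; union → int = ∅
complement {a}; its interior {a}; cl(A) = X∖{a} = {d, b}
boundary = {d, b} ∖ ∅ = {d, b}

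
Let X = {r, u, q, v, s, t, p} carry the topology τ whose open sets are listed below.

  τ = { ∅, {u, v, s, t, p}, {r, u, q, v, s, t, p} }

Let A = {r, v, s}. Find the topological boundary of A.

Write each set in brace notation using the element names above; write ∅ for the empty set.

U open, U⊆A: ∅. int(A) = ⋃ = ∅
X∖A={u, q, t, p}, int(X∖A)=∅, hence cl(A)={r, u, q, v, s, t, p}
∂A: remove int from cl → {r, u, q, v, s, t, p}

{r, u, q, v, s, t, p}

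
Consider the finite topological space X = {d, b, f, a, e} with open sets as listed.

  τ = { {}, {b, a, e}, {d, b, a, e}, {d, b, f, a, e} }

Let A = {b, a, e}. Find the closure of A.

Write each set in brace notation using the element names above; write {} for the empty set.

cl via duality: int({d, f}) = {}, so X∖{} = {d, b, f, a, e}

{d, b, f, a, e}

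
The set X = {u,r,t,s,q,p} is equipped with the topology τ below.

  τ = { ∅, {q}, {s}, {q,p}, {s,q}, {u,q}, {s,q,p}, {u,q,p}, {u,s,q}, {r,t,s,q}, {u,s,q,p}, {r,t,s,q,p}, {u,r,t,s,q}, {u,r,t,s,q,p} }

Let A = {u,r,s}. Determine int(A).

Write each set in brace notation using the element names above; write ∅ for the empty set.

{s}

U open, U⊆A: ∅, {s}. int(A) = ⋃ = {s}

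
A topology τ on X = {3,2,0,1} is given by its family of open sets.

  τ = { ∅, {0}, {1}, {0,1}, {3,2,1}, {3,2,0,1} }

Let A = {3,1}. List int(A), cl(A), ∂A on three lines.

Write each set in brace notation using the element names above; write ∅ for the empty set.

int(A) = {1}
cl(A)  = {3,2,1}
∂A     = {3,2}

interior: largest open inside A is {1} (from ∅, {1})
cl via duality: int({2,0}) = {0}, so X∖{0} = {3,2,1}
cl∖int = {3,2}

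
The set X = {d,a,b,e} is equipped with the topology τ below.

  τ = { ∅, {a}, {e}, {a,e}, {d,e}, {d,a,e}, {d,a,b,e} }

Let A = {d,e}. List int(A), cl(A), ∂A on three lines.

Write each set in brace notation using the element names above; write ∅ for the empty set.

interior: largest open inside A is {d,e} (from ∅, {e}, {d,e})
cl via duality: int({a,b}) = {a}, so X∖{a} = {d,b,e}
cl∖int = {b}

int(A) = {d,e}
cl(A)  = {d,b,e}
∂A     = {b}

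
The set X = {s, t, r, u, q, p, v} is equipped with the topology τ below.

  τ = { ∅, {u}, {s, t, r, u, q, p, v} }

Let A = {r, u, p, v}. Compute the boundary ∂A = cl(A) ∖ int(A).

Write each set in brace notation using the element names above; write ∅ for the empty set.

open subsets of A: ∅, {u}; so int(A) = {u}
closure: X∖int(X∖A) = X∖∅ = {s, t, r, u, q, p, v}
∂A = {s, t, r, u, q, p, v} minus {u} = {s, t, r, q, p, v}

{s, t, r, q, p, v}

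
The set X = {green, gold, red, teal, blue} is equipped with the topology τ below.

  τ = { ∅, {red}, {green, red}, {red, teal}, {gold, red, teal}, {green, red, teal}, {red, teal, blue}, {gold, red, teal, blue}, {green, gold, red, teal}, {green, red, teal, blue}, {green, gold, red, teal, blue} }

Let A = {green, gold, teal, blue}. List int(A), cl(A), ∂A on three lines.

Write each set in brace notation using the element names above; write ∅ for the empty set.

int(A) = ∅
cl(A)  = {green, gold, teal, blue}
∂A     = {green, gold, teal, blue}

open subsets of A: ∅; so int(A) = ∅
closure: X∖int(X∖A) = X∖{red} = {green, gold, teal, blue}
∂A = {green, gold, teal, blue} minus ∅ = {green, gold, teal, blue}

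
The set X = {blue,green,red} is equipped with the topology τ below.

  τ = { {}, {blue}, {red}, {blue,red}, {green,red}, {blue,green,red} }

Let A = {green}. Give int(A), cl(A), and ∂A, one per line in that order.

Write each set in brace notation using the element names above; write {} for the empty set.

opens ⊆ A: {}; union → int = {}
complement {blue,red}; its interior {blue,red}; cl(A) = X∖{blue,red} = {green}
boundary = {green} ∖ {} = {green}

int(A) = {}
cl(A)  = {green}
∂A     = {green}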